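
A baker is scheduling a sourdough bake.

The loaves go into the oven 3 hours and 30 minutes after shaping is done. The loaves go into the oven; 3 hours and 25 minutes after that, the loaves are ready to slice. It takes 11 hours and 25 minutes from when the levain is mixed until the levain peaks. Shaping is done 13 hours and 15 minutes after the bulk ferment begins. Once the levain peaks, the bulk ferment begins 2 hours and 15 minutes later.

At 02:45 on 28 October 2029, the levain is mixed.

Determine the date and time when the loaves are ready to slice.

12:35 on 29 October 2029

The levain is mixed: 02:45 Oct 28, 2029.
The levain peaks: 02:45 Oct 28, 2029 + 11h25m = 14:10 Oct 28, 2029.
The bulk ferment begins: 14:10 Oct 28, 2029 + 2h15m = 16:25 Oct 28, 2029.
Shaping is done: 16:25 Oct 28, 2029 + 13h15m = 05:40 Oct 29, 2029.
The loaves go into the oven: 05:40 Oct 29, 2029 + 3h30m = 09:10 Oct 29, 2029.
The loaves are ready to slice: 09:10 Oct 29, 2029 + 3h25m = 12:35 Oct 29, 2029.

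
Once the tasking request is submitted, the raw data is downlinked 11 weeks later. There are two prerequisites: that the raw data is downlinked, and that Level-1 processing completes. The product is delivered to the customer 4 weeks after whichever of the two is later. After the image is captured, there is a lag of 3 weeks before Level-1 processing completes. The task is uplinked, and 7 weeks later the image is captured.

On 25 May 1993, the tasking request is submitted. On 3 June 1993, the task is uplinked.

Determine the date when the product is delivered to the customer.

9 September 1993

The tasking request is submitted: May 25, 1993.
The raw data is downlinked: May 25, 1993 + 11 weeks = Aug 10, 1993.
The task is uplinked: Jun 3, 1993.
The image is captured: Jun 3, 1993 + 7 weeks = Jul 22, 1993.
Level-1 processing completes: Jul 22, 1993 + 3 weeks = Aug 12, 1993.
Both prerequisites met — the raw data is downlinked (Aug 10, 1993), Level-1 processing completes (Aug 12, 1993); the later is Aug 12, 1993.
The product is delivered to the customer: Aug 12, 1993 + 4 weeks = Sep 9, 1993.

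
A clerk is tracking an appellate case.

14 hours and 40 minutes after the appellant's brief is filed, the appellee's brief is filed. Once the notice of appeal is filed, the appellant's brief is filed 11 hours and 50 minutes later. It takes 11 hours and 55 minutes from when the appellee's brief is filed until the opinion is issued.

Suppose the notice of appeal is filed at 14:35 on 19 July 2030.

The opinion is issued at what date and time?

The notice of appeal is filed: 14:35 Jul 19, 2030.
The appellant's brief is filed: 14:35 Jul 19, 2030 + 11h50m = 02:25 Jul 20, 2030.
The appellee's brief is filed: 02:25 Jul 20, 2030 + 14h40m = 17:05 Jul 20, 2030.
The opinion is issued: 17:05 Jul 20, 2030 + 11h55m = 05:00 Jul 21, 2030.

05:00 on 21 July 2030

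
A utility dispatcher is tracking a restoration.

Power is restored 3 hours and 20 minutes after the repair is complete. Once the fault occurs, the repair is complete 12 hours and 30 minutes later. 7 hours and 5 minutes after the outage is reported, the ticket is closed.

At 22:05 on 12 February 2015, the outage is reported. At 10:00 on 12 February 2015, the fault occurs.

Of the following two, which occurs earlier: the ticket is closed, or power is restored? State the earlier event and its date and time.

Power is restored — 01:50 on 13 February 2015

The outage is reported: 22:05 Feb 12, 2015.
The ticket is closed: 22:05 Feb 12, 2015 + 7h05m = 05:10 Feb 13, 2015.
The fault occurs: 10:00 Feb 12, 2015.
The repair is complete: 10:00 Feb 12, 2015 + 12h30m = 22:30 Feb 12, 2015.
Power is restored: 22:30 Feb 12, 2015 + 3h20m = 01:50 Feb 13, 2015.
Comparing: the ticket is closed at 05:10 Feb 13, 2015 vs power is restored at 01:50 Feb 13, 2015. Earlier: power is restored.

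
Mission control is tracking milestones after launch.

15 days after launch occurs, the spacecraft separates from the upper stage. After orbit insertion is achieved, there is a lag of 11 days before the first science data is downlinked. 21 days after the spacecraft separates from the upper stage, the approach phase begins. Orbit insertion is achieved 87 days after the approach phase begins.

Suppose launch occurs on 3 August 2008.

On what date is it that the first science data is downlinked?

15 December 2008

Launch occurs: Aug 3, 2008.
The spacecraft separates from the upper stage: Aug 3, 2008 + 15 days = Aug 18, 2008.
The approach phase begins: Aug 18, 2008 + 21 days = Sep 8, 2008.
Orbit insertion is achieved: Sep 8, 2008 + 87 days = Dec 4, 2008.
The first science data is downlinked: Dec 4, 2008 + 11 days = Dec 15, 2008.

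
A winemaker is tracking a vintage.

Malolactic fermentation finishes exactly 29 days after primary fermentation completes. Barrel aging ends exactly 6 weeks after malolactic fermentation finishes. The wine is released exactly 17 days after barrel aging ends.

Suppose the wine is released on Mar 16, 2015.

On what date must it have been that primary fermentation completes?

The wine is released: Mar 16, 2015.
Barrel aging ends: Mar 16, 2015 − 17 days = Feb 27, 2015.
Malolactic fermentation finishes: Feb 27, 2015 − 6 weeks = Jan 16, 2015.
Primary fermentation completes: Jan 16, 2015 − 29 days = Dec 18, 2014.

Dec 18, 2014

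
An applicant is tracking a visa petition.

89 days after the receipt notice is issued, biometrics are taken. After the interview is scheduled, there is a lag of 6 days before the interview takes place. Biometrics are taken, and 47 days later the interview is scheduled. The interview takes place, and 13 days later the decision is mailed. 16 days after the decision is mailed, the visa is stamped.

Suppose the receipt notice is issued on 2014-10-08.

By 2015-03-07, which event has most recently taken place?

The receipt notice is issued: Oct 8, 2014.
Biometrics are taken: Oct 8, 2014 + 89 days = Jan 5, 2015.
The interview is scheduled: Jan 5, 2015 + 47 days = Feb 21, 2015.
The interview takes place: Feb 21, 2015 + 6 days = Feb 27, 2015.
The decision is mailed: Feb 27, 2015 + 13 days = Mar 12, 2015.
The visa is stamped: Mar 12, 2015 + 16 days = Mar 28, 2015.
Mar 7, 2015 falls between when the interview takes place (Feb 27, 2015) and when the decision is mailed (Mar 12, 2015).

The interview takes place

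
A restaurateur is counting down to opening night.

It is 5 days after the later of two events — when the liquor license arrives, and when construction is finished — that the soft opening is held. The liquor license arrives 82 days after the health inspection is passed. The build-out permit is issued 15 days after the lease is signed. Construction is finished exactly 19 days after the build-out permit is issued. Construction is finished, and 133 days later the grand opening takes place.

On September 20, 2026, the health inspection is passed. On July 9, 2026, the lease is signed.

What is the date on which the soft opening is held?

The health inspection is passed: Sep 20, 2026.
The liquor license arrives: Sep 20, 2026 + 82 days = Dec 11, 2026.
The lease is signed: Jul 9, 2026.
The build-out permit is issued: Jul 9, 2026 + 15 days = Jul 24, 2026.
Construction is finished: Jul 24, 2026 + 19 days = Aug 12, 2026.
Both prerequisites met — the liquor license arrives (Dec 11, 2026), construction is finished (Aug 12, 2026); the later is Dec 11, 2026.
The soft opening is held: Dec 11, 2026 + 5 days = Dec 16, 2026.

December 16, 2026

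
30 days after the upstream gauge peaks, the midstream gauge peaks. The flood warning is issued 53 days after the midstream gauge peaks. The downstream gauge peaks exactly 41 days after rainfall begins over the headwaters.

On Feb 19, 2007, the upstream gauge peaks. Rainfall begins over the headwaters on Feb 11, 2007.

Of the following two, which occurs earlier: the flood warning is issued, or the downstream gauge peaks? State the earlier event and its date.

The downstream gauge peaks — Mar 24, 2007

The upstream gauge peaks: Feb 19, 2007.
The midstream gauge peaks: Feb 19, 2007 + 30 days = Mar 21, 2007.
The flood warning is issued: Mar 21, 2007 + 53 days = May 13, 2007.
Rainfall begins over the headwaters: Feb 11, 2007.
The downstream gauge peaks: Feb 11, 2007 + 41 days = Mar 24, 2007.
Comparing: the flood warning is issued on May 13, 2007 vs the downstream gauge peaks on Mar 24, 2007. Earlier: the downstream gauge peaks.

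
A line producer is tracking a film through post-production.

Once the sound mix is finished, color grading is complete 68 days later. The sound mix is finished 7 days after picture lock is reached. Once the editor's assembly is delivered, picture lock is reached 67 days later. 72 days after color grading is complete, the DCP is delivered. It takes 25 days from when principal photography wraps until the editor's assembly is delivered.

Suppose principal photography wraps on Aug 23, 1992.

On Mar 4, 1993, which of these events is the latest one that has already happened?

Color grading is complete

Principal photography wraps: Aug 23, 1992.
The editor's assembly is delivered: Aug 23, 1992 + 25 days = Sep 17, 1992.
Picture lock is reached: Sep 17, 1992 + 67 days = Nov 23, 1992.
The sound mix is finished: Nov 23, 1992 + 7 days = Nov 30, 1992.
Color grading is complete: Nov 30, 1992 + 68 days = Feb 6, 1993.
The DCP is delivered: Feb 6, 1993 + 72 days = Apr 19, 1993.
Mar 4, 1993 falls between when color grading is complete (Feb 6, 1993) and when the DCP is delivered (Apr 19, 1993).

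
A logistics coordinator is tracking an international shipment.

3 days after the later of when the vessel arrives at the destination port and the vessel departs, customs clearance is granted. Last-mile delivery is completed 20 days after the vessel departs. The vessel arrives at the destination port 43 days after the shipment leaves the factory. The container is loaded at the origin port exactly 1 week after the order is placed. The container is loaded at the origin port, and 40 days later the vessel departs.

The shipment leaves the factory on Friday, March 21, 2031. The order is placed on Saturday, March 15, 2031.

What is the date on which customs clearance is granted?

Tuesday, May 6, 2031

The shipment leaves the factory: Mar 21, 2031.
The vessel arrives at the destination port: Mar 21, 2031 + 43 days = May 3, 2031.
The order is placed: Mar 15, 2031.
The container is loaded at the origin port: Mar 15, 2031 + 1 week = Mar 22, 2031.
The vessel departs: Mar 22, 2031 + 40 days = May 1, 2031.
Both prerequisites met — the vessel arrives at the destination port (May 3, 2031), the vessel departs (May 1, 2031); the later is May 3, 2031.
Customs clearance is granted: May 3, 2031 + 3 days = May 6, 2031.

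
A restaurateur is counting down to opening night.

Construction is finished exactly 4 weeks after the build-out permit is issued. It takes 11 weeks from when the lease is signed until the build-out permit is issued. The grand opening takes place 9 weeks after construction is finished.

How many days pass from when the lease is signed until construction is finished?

Causal path: the lease is signed → the build-out permit is issued → construction is finished.
Total delay along the path: 11 + 4 weeks = 15 weeks = 105 days.

105 days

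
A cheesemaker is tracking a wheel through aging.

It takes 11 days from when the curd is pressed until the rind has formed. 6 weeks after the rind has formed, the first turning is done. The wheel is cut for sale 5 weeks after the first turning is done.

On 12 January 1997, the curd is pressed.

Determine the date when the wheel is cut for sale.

The curd is pressed: Jan 12, 1997.
The rind has formed: Jan 12, 1997 + 11 days = Jan 23, 1997.
The first turning is done: Jan 23, 1997 + 6 weeks = Mar 6, 1997.
The wheel is cut for sale: Mar 6, 1997 + 5 weeks = Apr 10, 1997.

10 April 1997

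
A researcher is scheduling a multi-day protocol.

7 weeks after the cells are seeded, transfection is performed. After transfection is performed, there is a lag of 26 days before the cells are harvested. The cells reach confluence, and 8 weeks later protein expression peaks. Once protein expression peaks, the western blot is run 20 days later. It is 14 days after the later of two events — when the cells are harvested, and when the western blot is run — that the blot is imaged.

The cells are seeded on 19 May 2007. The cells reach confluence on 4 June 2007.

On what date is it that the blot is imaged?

2 September 2007

The cells are seeded: May 19, 2007.
Transfection is performed: May 19, 2007 + 7 weeks = Jul 7, 2007.
The cells are harvested: Jul 7, 2007 + 26 days = Aug 2, 2007.
The cells reach confluence: Jun 4, 2007.
Protein expression peaks: Jun 4, 2007 + 8 weeks = Jul 30, 2007.
The western blot is run: Jul 30, 2007 + 20 days = Aug 19, 2007.
Both prerequisites met — the cells are harvested (Aug 2, 2007), the western blot is run (Aug 19, 2007); the later is Aug 19, 2007.
The blot is imaged: Aug 19, 2007 + 14 days = Sep 2, 2007.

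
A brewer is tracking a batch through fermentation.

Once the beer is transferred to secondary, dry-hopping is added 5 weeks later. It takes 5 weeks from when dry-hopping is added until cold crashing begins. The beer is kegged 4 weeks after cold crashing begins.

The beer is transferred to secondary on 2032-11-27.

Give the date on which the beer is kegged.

2033-03-05

The beer is transferred to secondary: Nov 27, 2032.
Dry-hopping is added: Nov 27, 2032 + 5 weeks = Jan 1, 2033.
Cold crashing begins: Jan 1, 2033 + 5 weeks = Feb 5, 2033.
The beer is kegged: Feb 5, 2033 + 4 weeks = Mar 5, 2033.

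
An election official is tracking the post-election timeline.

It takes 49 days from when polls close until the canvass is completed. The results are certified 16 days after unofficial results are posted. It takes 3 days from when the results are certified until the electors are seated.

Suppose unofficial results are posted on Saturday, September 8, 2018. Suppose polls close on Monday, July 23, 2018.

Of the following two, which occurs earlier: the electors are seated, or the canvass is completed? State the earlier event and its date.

Unofficial results are posted: Sep 8, 2018.
The results are certified: Sep 8, 2018 + 16 days = Sep 24, 2018.
The electors are seated: Sep 24, 2018 + 3 days = Sep 27, 2018.
Polls close: Jul 23, 2018.
The canvass is completed: Jul 23, 2018 + 49 days = Sep 10, 2018.
Comparing: the electors are seated on Sep 27, 2018 vs the canvass is completed on Sep 10, 2018. Earlier: the canvass is completed.

The canvass is completed — Monday, September 10, 2018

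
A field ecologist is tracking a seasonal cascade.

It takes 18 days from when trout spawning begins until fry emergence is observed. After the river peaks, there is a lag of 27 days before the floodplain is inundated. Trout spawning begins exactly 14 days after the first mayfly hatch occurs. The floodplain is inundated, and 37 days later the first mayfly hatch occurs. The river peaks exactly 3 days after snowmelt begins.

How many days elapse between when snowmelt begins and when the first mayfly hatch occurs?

67 days

Causal path: snowmelt begins → the river peaks → the floodplain is inundated → the first mayfly hatch occurs.
Total delay along the path: 3 + 27 + 37 = 67 days.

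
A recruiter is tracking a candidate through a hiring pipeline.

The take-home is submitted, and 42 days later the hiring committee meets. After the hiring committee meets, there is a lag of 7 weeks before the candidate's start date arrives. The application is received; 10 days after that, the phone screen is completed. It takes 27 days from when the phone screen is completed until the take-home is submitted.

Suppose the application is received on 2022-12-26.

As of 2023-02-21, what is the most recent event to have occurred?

The application is received: Dec 26, 2022.
The phone screen is completed: Dec 26, 2022 + 10 days = Jan 5, 2023.
The take-home is submitted: Jan 5, 2023 + 27 days = Feb 1, 2023.
The hiring committee meets: Feb 1, 2023 + 42 days = Mar 15, 2023.
The candidate's start date arrives: Mar 15, 2023 + 7 weeks = May 3, 2023.
Feb 21, 2023 falls between when the take-home is submitted (Feb 1, 2023) and when the hiring committee meets (Mar 15, 2023).

The take-home is submitted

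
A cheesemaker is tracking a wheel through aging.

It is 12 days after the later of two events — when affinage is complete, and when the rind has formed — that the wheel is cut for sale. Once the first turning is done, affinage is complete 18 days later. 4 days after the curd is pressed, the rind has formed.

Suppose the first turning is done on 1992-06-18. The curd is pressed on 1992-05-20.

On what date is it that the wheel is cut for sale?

The first turning is done: Jun 18, 1992.
Affinage is complete: Jun 18, 1992 + 18 days = Jul 6, 1992.
The curd is pressed: May 20, 1992.
The rind has formed: May 20, 1992 + 4 days = May 24, 1992.
Both prerequisites met — affinage is complete (Jul 6, 1992), the rind has formed (May 24, 1992); the later is Jul 6, 1992.
The wheel is cut for sale: Jul 6, 1992 + 12 days = Jul 18, 1992.

1992-07-18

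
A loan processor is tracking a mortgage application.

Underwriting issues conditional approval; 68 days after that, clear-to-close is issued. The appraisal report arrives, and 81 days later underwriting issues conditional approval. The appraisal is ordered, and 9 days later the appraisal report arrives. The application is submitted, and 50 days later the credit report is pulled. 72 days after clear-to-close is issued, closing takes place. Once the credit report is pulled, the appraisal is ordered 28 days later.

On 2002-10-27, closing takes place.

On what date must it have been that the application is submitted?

Closing takes place: Oct 27, 2002.
Clear-to-close is issued: Oct 27, 2002 − 72 days = Aug 16, 2002.
Underwriting issues conditional approval: Aug 16, 2002 − 68 days = Jun 9, 2002.
The appraisal report arrives: Jun 9, 2002 − 81 days = Mar 20, 2002.
The appraisal is ordered: Mar 20, 2002 − 9 days = Mar 11, 2002.
The credit report is pulled: Mar 11, 2002 − 28 days = Feb 11, 2002.
The application is submitted: Feb 11, 2002 − 50 days = Dec 23, 2001.

2001-12-23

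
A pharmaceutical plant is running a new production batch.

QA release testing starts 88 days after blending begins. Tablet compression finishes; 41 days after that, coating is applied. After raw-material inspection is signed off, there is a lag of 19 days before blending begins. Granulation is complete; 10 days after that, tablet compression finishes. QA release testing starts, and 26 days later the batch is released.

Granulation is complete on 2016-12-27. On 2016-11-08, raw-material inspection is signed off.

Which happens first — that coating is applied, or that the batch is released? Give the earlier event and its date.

Coating is applied — 2017-02-16

Granulation is complete: Dec 27, 2016.
Tablet compression finishes: Dec 27, 2016 + 10 days = Jan 6, 2017.
Coating is applied: Jan 6, 2017 + 41 days = Feb 16, 2017.
Raw-material inspection is signed off: Nov 8, 2016.
Blending begins: Nov 8, 2016 + 19 days = Nov 27, 2016.
QA release testing starts: Nov 27, 2016 + 88 days = Feb 23, 2017.
The batch is released: Feb 23, 2017 + 26 days = Mar 21, 2017.
Comparing: coating is applied on Feb 16, 2017 vs the batch is released on Mar 21, 2017. Earlier: coating is applied.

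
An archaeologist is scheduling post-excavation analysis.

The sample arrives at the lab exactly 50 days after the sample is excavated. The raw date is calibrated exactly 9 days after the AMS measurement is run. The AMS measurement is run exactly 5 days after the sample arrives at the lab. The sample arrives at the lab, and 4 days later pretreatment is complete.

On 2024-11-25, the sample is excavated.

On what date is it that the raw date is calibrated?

2025-01-28

The sample is excavated: Nov 25, 2024.
The sample arrives at the lab: Nov 25, 2024 + 50 days = Jan 14, 2025.
The AMS measurement is run: Jan 14, 2025 + 5 days = Jan 19, 2025.
The raw date is calibrated: Jan 19, 2025 + 9 days = Jan 28, 2025.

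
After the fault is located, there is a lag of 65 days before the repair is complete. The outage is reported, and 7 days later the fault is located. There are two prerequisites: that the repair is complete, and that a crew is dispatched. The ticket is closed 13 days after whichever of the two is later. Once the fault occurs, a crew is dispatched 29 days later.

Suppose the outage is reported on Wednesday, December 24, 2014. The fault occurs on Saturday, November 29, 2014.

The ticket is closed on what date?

The outage is reported: Dec 24, 2014.
The fault is located: Dec 24, 2014 + 7 days = Dec 31, 2014.
The repair is complete: Dec 31, 2014 + 65 days = Mar 6, 2015.
The fault occurs: Nov 29, 2014.
A crew is dispatched: Nov 29, 2014 + 29 days = Dec 28, 2014.
Both prerequisites met — the repair is complete (Mar 6, 2015), a crew is dispatched (Dec 28, 2014); the later is Mar 6, 2015.
The ticket is closed: Mar 6, 2015 + 13 days = Mar 19, 2015.

Thursday, March 19, 2015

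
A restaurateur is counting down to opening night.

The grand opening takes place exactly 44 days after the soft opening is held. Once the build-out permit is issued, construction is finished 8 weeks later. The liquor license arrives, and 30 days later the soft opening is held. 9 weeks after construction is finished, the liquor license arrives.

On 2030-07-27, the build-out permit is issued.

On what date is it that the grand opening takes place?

2031-02-05

The build-out permit is issued: Jul 27, 2030.
Construction is finished: Jul 27, 2030 + 8 weeks = Sep 21, 2030.
The liquor license arrives: Sep 21, 2030 + 9 weeks = Nov 23, 2030.
The soft opening is held: Nov 23, 2030 + 30 days = Dec 23, 2030.
The grand opening takes place: Dec 23, 2030 + 44 days = Feb 5, 2031.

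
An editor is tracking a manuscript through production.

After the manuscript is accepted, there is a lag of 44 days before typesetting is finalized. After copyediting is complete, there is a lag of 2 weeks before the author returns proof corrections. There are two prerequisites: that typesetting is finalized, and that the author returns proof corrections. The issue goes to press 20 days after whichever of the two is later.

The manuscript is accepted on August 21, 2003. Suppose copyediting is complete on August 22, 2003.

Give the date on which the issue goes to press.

The manuscript is accepted: Aug 21, 2003.
Typesetting is finalized: Aug 21, 2003 + 44 days = Oct 4, 2003.
Copyediting is complete: Aug 22, 2003.
The author returns proof corrections: Aug 22, 2003 + 2 weeks = Sep 5, 2003.
Both prerequisites met — typesetting is finalized (Oct 4, 2003), the author returns proof corrections (Sep 5, 2003); the later is Oct 4, 2003.
The issue goes to press: Oct 4, 2003 + 20 days = Oct 24, 2003.

October 24, 2003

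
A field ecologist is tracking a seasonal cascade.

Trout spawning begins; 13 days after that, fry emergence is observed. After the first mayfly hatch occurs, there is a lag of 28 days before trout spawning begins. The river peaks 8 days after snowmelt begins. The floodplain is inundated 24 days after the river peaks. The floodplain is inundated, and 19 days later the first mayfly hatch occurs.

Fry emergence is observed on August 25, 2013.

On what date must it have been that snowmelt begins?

Fry emergence is observed: Aug 25, 2013.
Trout spawning begins: Aug 25, 2013 − 13 days = Aug 12, 2013.
The first mayfly hatch occurs: Aug 12, 2013 − 28 days = Jul 15, 2013.
The floodplain is inundated: Jul 15, 2013 − 19 days = Jun 26, 2013.
The river peaks: Jun 26, 2013 − 24 days = Jun 2, 2013.
Snowmelt begins: Jun 2, 2013 − 8 days = May 25, 2013.

May 25, 2013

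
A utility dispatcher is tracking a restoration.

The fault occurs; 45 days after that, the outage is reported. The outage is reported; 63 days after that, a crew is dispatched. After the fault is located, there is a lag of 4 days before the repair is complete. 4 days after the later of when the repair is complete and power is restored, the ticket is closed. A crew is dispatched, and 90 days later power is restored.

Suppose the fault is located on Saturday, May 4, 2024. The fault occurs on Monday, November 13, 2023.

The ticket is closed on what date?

The fault is located: May 4, 2024.
The repair is complete: May 4, 2024 + 4 days = May 8, 2024.
The fault occurs: Nov 13, 2023.
The outage is reported: Nov 13, 2023 + 45 days = Dec 28, 2023.
A crew is dispatched: Dec 28, 2023 + 63 days = Feb 29, 2024.
Power is restored: Feb 29, 2024 + 90 days = May 29, 2024.
Both prerequisites met — the repair is complete (May 8, 2024), power is restored (May 29, 2024); the later is May 29, 2024.
The ticket is closed: May 29, 2024 + 4 days = Jun 2, 2024.

Sunday, June 2, 2024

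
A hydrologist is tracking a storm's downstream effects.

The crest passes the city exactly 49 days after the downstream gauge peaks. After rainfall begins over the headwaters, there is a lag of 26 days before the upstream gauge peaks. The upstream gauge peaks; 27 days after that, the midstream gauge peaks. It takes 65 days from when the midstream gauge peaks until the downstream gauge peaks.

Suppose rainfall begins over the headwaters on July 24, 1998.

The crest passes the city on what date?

January 7, 1999

Rainfall begins over the headwaters: Jul 24, 1998.
The upstream gauge peaks: Jul 24, 1998 + 26 days = Aug 19, 1998.
The midstream gauge peaks: Aug 19, 1998 + 27 days = Sep 15, 1998.
The downstream gauge peaks: Sep 15, 1998 + 65 days = Nov 19, 1998.
The crest passes the city: Nov 19, 1998 + 49 days = Jan 7, 1999.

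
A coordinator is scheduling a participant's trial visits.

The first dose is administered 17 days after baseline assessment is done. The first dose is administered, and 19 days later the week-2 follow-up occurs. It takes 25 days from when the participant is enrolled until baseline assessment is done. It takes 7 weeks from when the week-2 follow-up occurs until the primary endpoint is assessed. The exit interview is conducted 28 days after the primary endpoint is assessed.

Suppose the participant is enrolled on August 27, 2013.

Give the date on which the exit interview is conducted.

January 12, 2014

The participant is enrolled: Aug 27, 2013.
Baseline assessment is done: Aug 27, 2013 + 25 days = Sep 21, 2013.
The first dose is administered: Sep 21, 2013 + 17 days = Oct 8, 2013.
The week-2 follow-up occurs: Oct 8, 2013 + 19 days = Oct 27, 2013.
The primary endpoint is assessed: Oct 27, 2013 + 7 weeks = Dec 15, 2013.
The exit interview is conducted: Dec 15, 2013 + 28 days = Jan 12, 2014.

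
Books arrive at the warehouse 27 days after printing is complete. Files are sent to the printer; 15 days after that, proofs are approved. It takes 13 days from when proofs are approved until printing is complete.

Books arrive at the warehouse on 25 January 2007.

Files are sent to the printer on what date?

Books arrive at the warehouse: Jan 25, 2007.
Printing is complete: Jan 25, 2007 − 27 days = Dec 29, 2006.
Proofs are approved: Dec 29, 2006 − 13 days = Dec 16, 2006.
Files are sent to the printer: Dec 16, 2006 − 15 days = Dec 1, 2006.

1 December 2006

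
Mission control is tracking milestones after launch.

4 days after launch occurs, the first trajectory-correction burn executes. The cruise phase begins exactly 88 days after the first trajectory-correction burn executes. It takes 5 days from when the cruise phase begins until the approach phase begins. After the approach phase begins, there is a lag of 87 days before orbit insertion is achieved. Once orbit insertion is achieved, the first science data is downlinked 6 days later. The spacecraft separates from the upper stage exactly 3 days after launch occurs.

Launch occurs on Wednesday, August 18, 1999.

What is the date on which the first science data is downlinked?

Launch occurs: Aug 18, 1999.
The first trajectory-correction burn executes: Aug 18, 1999 + 4 days = Aug 22, 1999.
The cruise phase begins: Aug 22, 1999 + 88 days = Nov 18, 1999.
The approach phase begins: Nov 18, 1999 + 5 days = Nov 23, 1999.
Orbit insertion is achieved: Nov 23, 1999 + 87 days = Feb 18, 2000.
The first science data is downlinked: Feb 18, 2000 + 6 days = Feb 24, 2000.

Thursday, February 24, 2000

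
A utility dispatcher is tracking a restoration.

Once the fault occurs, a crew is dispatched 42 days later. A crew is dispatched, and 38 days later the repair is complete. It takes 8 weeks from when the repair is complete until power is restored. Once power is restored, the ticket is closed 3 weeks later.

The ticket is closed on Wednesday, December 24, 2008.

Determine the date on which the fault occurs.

Sunday, July 20, 2008

The ticket is closed: Dec 24, 2008.
Power is restored: Dec 24, 2008 − 3 weeks = Dec 3, 2008.
The repair is complete: Dec 3, 2008 − 8 weeks = Oct 8, 2008.
A crew is dispatched: Oct 8, 2008 − 38 days = Aug 31, 2008.
The fault occurs: Aug 31, 2008 − 42 days = Jul 20, 2008.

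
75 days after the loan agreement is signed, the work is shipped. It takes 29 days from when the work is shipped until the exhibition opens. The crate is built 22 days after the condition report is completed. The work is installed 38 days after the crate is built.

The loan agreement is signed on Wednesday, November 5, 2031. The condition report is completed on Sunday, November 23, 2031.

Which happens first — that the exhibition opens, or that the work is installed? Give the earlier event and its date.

The work is installed — Thursday, January 22, 2032

The loan agreement is signed: Nov 5, 2031.
The work is shipped: Nov 5, 2031 + 75 days = Jan 19, 2032.
The exhibition opens: Jan 19, 2032 + 29 days = Feb 17, 2032.
The condition report is completed: Nov 23, 2031.
The crate is built: Nov 23, 2031 + 22 days = Dec 15, 2031.
The work is installed: Dec 15, 2031 + 38 days = Jan 22, 2032.
Comparing: the exhibition opens on Feb 17, 2032 vs the work is installed on Jan 22, 2032. Earlier: the work is installed.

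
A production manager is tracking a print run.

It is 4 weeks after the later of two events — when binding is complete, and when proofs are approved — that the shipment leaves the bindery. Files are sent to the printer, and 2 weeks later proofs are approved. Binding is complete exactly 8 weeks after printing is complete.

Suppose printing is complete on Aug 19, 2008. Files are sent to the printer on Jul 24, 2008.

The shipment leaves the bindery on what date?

Printing is complete: Aug 19, 2008.
Binding is complete: Aug 19, 2008 + 8 weeks = Oct 14, 2008.
Files are sent to the printer: Jul 24, 2008.
Proofs are approved: Jul 24, 2008 + 2 weeks = Aug 7, 2008.
Both prerequisites met — binding is complete (Oct 14, 2008), proofs are approved (Aug 7, 2008); the later is Oct 14, 2008.
The shipment leaves the bindery: Oct 14, 2008 + 4 weeks = Nov 11, 2008.

Nov 11, 2008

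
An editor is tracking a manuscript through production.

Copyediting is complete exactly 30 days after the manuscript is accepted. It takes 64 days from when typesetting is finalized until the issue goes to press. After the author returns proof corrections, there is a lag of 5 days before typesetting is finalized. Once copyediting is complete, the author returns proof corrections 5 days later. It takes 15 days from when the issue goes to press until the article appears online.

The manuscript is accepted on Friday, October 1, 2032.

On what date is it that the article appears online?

Friday, January 28, 2033

The manuscript is accepted: Oct 1, 2032.
Copyediting is complete: Oct 1, 2032 + 30 days = Oct 31, 2032.
The author returns proof corrections: Oct 31, 2032 + 5 days = Nov 5, 2032.
Typesetting is finalized: Nov 5, 2032 + 5 days = Nov 10, 2032.
The issue goes to press: Nov 10, 2032 + 64 days = Jan 13, 2033.
The article appears online: Jan 13, 2033 + 15 days = Jan 28, 2033.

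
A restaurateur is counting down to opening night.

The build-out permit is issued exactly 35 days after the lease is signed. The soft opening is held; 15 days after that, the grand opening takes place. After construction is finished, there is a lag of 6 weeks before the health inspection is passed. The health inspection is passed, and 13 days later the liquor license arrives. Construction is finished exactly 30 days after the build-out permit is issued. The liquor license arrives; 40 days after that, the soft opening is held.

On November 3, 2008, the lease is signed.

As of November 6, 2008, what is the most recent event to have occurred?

The lease is signed

The lease is signed: Nov 3, 2008.
The build-out permit is issued: Nov 3, 2008 + 35 days = Dec 8, 2008.
Construction is finished: Dec 8, 2008 + 30 days = Jan 7, 2009.
The health inspection is passed: Jan 7, 2009 + 6 weeks = Feb 18, 2009.
The liquor license arrives: Feb 18, 2009 + 13 days = Mar 3, 2009.
The soft opening is held: Mar 3, 2009 + 40 days = Apr 12, 2009.
The grand opening takes place: Apr 12, 2009 + 15 days = Apr 27, 2009.
Nov 6, 2008 falls between when the lease is signed (Nov 3, 2008) and when the build-out permit is issued (Dec 8, 2008).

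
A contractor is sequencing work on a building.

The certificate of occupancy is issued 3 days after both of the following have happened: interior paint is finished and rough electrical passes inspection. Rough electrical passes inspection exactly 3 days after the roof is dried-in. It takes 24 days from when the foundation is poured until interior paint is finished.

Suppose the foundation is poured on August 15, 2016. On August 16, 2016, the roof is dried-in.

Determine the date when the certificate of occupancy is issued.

The foundation is poured: Aug 15, 2016.
Interior paint is finished: Aug 15, 2016 + 24 days = Sep 8, 2016.
The roof is dried-in: Aug 16, 2016.
Rough electrical passes inspection: Aug 16, 2016 + 3 days = Aug 19, 2016.
Both prerequisites met — interior paint is finished (Sep 8, 2016), rough electrical passes inspection (Aug 19, 2016); the later is Sep 8, 2016.
The certificate of occupancy is issued: Sep 8, 2016 + 3 days = Sep 11, 2016.

September 11, 2016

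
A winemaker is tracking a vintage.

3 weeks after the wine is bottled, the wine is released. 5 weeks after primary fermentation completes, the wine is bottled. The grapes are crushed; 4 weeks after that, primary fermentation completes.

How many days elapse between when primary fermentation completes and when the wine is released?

Causal path: primary fermentation completes → the wine is bottled → the wine is released.
Total delay along the path: 5 + 3 weeks = 8 weeks = 56 days.

56 days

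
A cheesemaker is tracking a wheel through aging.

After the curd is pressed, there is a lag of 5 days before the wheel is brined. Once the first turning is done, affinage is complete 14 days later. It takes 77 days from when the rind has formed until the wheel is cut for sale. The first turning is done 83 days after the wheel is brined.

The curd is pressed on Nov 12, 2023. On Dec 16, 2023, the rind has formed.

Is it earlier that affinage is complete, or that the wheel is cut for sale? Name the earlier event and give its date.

The curd is pressed: Nov 12, 2023.
The wheel is brined: Nov 12, 2023 + 5 days = Nov 17, 2023.
The first turning is done: Nov 17, 2023 + 83 days = Feb 8, 2024.
Affinage is complete: Feb 8, 2024 + 14 days = Feb 22, 2024.
The rind has formed: Dec 16, 2023.
The wheel is cut for sale: Dec 16, 2023 + 77 days = Mar 2, 2024.
Comparing: affinage is complete on Feb 22, 2024 vs the wheel is cut for sale on Mar 2, 2024. Earlier: affinage is complete.

Affinage is complete — Feb 22, 2024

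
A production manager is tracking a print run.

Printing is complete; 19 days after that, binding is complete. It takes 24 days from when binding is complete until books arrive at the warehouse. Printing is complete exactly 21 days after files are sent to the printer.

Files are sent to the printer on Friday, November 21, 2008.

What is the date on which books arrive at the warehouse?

Files are sent to the printer: Nov 21, 2008.
Printing is complete: Nov 21, 2008 + 21 days = Dec 12, 2008.
Binding is complete: Dec 12, 2008 + 19 days = Dec 31, 2008.
Books arrive at the warehouse: Dec 31, 2008 + 24 days = Jan 24, 2009.

Saturday, January 24, 2009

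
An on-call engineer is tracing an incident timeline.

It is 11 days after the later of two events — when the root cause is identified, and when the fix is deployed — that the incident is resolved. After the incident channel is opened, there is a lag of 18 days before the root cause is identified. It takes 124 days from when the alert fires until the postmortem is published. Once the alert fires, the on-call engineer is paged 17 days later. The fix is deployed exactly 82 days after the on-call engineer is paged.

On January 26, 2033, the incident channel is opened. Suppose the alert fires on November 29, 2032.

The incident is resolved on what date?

The incident channel is opened: Jan 26, 2033.
The root cause is identified: Jan 26, 2033 + 18 days = Feb 13, 2033.
The alert fires: Nov 29, 2032.
The on-call engineer is paged: Nov 29, 2032 + 17 days = Dec 16, 2032.
The fix is deployed: Dec 16, 2032 + 82 days = Mar 8, 2033.
Both prerequisites met — the root cause is identified (Feb 13, 2033), the fix is deployed (Mar 8, 2033); the later is Mar 8, 2033.
The incident is resolved: Mar 8, 2033 + 11 days = Mar 19, 2033.

March 19, 2033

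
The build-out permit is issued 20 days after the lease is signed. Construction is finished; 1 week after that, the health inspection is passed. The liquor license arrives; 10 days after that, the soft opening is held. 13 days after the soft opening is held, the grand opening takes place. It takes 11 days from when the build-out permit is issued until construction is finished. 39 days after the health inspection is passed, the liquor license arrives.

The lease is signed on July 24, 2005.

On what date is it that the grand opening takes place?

November 1, 2005

The lease is signed: Jul 24, 2005.
The build-out permit is issued: Jul 24, 2005 + 20 days = Aug 13, 2005.
Construction is finished: Aug 13, 2005 + 11 days = Aug 24, 2005.
The health inspection is passed: Aug 24, 2005 + 1 week = Aug 31, 2005.
The liquor license arrives: Aug 31, 2005 + 39 days = Oct 9, 2005.
The soft opening is held: Oct 9, 2005 + 10 days = Oct 19, 2005.
The grand opening takes place: Oct 19, 2005 + 13 days = Nov 1, 2005.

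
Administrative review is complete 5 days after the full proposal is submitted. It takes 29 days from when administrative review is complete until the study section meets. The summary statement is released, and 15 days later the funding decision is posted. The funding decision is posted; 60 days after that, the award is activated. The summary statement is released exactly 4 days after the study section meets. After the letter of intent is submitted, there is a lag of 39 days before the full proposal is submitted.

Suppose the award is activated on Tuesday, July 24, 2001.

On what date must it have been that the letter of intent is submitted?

Thursday, February 22, 2001

The award is activated: Jul 24, 2001.
The funding decision is posted: Jul 24, 2001 − 60 days = May 25, 2001.
The summary statement is released: May 25, 2001 − 15 days = May 10, 2001.
The study section meets: May 10, 2001 − 4 days = May 6, 2001.
Administrative review is complete: May 6, 2001 − 29 days = Apr 7, 2001.
The full proposal is submitted: Apr 7, 2001 − 5 days = Apr 2, 2001.
The letter of intent is submitted: Apr 2, 2001 − 39 days = Feb 22, 2001.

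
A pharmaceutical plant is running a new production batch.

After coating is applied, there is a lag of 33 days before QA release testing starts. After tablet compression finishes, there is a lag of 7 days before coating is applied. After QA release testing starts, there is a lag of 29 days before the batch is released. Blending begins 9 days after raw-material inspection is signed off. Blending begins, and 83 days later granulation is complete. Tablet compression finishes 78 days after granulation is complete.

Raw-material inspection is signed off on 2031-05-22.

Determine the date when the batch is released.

2032-01-16

Raw-material inspection is signed off: May 22, 2031.
Blending begins: May 22, 2031 + 9 days = May 31, 2031.
Granulation is complete: May 31, 2031 + 83 days = Aug 22, 2031.
Tablet compression finishes: Aug 22, 2031 + 78 days = Nov 8, 2031.
Coating is applied: Nov 8, 2031 + 7 days = Nov 15, 2031.
QA release testing starts: Nov 15, 2031 + 33 days = Dec 18, 2031.
The batch is released: Dec 18, 2031 + 29 days = Jan 16, 2032.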